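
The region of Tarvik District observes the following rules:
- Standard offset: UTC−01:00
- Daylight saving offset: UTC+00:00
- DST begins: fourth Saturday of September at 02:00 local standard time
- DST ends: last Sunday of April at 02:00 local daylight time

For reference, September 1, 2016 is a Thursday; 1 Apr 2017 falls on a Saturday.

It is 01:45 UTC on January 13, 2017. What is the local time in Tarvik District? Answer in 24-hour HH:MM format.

1 September 2016 is a Thursday, so the first Saturday is September 3 and the fourth is September 24.
1 April 2017 is a Saturday, so Sundays fall on 2, 9, 16, 23, 30; the last is April 30.
At the standard offset (UTC−01:00), 01:45 UTC − 1h = 00:45 Tarvik District standard time.
The standard-time date in Tarvik District, January 13, 2017, lies within the daylight-saving period (24 September 2016 – 30 April 2017), so Tarvik District is on daylight time, UTC+00:00.
01:45 UTC + 0h = 01:45 local.

01:45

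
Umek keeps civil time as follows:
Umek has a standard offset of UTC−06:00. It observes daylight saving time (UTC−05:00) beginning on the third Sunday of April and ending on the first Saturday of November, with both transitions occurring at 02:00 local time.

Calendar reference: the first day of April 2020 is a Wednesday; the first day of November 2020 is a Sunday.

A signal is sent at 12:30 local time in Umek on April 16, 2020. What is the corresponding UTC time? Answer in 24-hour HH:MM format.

18:30

1 April 2020 is a Wednesday, so the first Sunday is April 5 and the third is April 19.
1 November 2020 is a Sunday, so the first Saturday is November 7.
April 16, 2020 is outside the daylight-saving period (19 April – 7 November), so Umek is on standard time, UTC−06:00.
12:30 local + 6h = 18:30 UTC.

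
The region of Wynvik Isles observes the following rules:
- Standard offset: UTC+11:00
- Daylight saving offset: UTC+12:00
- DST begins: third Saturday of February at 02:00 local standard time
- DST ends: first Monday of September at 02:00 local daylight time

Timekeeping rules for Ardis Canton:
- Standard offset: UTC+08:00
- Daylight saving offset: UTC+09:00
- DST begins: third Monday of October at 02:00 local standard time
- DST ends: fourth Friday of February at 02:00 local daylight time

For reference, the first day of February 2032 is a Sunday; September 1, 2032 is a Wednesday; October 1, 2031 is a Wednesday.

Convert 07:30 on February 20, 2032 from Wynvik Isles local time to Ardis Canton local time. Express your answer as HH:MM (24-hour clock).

05:30

1 February 2032 is a Sunday, so the first Saturday is February 7 and the third is February 21.
1 September 2032 is a Wednesday, so the first Monday is September 6.
Daylight saving runs 21 February – 6 September; February 20, 2032 is outside that window, so Wynvik Isles is on standard time at UTC+11:00.
07:30 Wynvik Isles − 11h = 20:30 UTC (rolling into the previous day, 19 February 2032).
1 October 2031 is a Wednesday, so the first Monday is October 6 and the third is October 20.
1 February 2032 is a Sunday, so the first Friday is February 6 and the fourth is February 27.
At the standard offset (UTC+08:00), 20:30 UTC + 8h = 04:30 Ardis Canton standard time (rolling into the next day, 20 February 2032).
The standard-time date in Ardis Canton, February 20, 2032, lies within the daylight-saving period (20 October 2031 – 27 February 2032), so Ardis Canton is on daylight time, UTC+09:00.
20:30 UTC + 9h = 05:30 Ardis Canton (rolling into the next day, 20 February 2032).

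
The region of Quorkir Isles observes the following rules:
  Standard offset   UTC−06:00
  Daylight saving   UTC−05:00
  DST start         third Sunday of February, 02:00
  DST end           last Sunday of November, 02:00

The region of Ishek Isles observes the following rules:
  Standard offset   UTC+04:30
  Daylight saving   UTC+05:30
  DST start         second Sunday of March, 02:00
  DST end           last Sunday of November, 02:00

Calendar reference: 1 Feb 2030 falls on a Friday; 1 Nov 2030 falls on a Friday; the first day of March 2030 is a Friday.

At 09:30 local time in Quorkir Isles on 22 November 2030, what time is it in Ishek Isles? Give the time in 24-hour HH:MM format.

20:00

1 February 2030 is a Friday, so the first Sunday is February 3 and the third is February 17.
1 November 2030 is a Friday, so Sundays fall on 3, 10, 17, 24; the last is November 24.
22 November 2030 falls between 17 February and 24 November, so daylight saving is in effect and Quorkir Isles is at UTC−05:00.
09:30 Quorkir Isles + 5h = 14:30 UTC.
1 March 2030 is a Friday, so the first Sunday is March 3 and the second is March 10.
1 November 2030 is a Friday, so Sundays fall on 3, 10, 17, 24; the last is November 24.
At the standard offset (UTC+04:30), 14:30 UTC + 4h30m = 19:00 Ishek Isles standard time.
Daylight saving runs 10 March – 24 November; the standard-time date in Ishek Isles, 22 November 2030, is inside that window, so Ishek Isles is at UTC+05:30.
14:30 UTC + 5h30m = 20:00 Ishek Isles.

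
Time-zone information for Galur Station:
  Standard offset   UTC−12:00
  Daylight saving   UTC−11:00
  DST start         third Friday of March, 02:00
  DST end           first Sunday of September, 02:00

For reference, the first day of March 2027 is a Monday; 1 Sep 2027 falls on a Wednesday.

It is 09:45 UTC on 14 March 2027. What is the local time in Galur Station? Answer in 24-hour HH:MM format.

21:45

1 March 2027 is a Monday, so the first Friday is March 5 and the third is March 19.
1 September 2027 is a Wednesday, so the first Sunday is September 5.
At the standard offset (UTC−12:00), 09:45 UTC − 12h = 21:45 Galur Station standard time (rolling into the previous day, 13 March 2027).
The standard-time date in Galur Station, 13 March 2027, does not fall between 19 March and 5 September, so daylight saving is not in effect and Galur Station is at UTC−12:00.
09:45 UTC − 12h = 21:45 local (rolling into the previous day, 13 March 2027).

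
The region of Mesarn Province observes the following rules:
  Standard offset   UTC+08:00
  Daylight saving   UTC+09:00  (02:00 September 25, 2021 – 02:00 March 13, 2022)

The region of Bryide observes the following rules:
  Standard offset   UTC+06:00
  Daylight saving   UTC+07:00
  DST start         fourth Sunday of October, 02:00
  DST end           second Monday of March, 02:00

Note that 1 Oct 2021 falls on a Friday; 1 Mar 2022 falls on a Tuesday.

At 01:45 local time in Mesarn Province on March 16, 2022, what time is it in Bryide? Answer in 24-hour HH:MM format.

23:45

March 16, 2022 is outside the daylight-saving period (25 September 2021 – 13 March 2022), so Mesarn Province is on standard time, UTC+08:00.
01:45 Mesarn Province − 8h = 17:45 UTC (rolling into the previous day, 15 March 2022).
1 October 2021 is a Friday, so the first Sunday is October 3 and the fourth is October 24.
1 March 2022 is a Tuesday, so the first Monday is March 7 and the second is March 14.
At the standard offset (UTC+06:00), 17:45 UTC + 6h = 23:45 Bryide standard time.
The standard-time date in Bryide, March 15, 2022, does not fall between 24 October 2021 and 14 March 2022, so daylight saving is not in effect and Bryide is at UTC+06:00.
17:45 UTC + 6h = 23:45 Bryide.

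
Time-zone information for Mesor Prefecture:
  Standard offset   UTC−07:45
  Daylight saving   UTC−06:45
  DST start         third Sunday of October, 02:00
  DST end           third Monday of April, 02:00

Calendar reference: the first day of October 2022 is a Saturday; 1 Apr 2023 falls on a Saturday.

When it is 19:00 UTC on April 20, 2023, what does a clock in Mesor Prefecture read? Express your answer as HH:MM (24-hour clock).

11:15

1 October 2022 is a Saturday, so the first Sunday is October 2 and the third is October 16.
1 April 2023 is a Saturday, so the first Monday is April 3 and the third is April 17.
At the standard offset (UTC−07:45), 19:00 UTC − 7h45m = 11:15 Mesor Prefecture standard time.
Daylight saving runs 16 October 2022 – 17 April 2023; the standard-time date in Mesor Prefecture, April 20, 2023, is outside that window, so Mesor Prefecture is on standard time at UTC−07:45.
19:00 UTC − 7h45m = 11:15 local.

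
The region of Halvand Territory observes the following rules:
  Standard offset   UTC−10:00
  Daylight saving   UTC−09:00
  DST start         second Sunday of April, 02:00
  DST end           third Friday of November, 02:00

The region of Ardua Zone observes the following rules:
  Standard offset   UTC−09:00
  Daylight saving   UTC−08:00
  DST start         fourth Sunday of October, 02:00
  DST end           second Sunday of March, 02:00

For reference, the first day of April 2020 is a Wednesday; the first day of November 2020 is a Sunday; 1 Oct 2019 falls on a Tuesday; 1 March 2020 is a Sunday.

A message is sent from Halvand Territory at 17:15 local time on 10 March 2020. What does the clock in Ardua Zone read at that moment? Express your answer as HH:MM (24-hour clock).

18:15

1 April 2020 is a Wednesday, so the first Sunday is April 5 and the second is April 12.
1 November 2020 is a Sunday, so the first Friday is November 6 and the third is November 20.
10 March 2020 is outside the daylight-saving period (12 April – 20 November), so Halvand Territory is on standard time, UTC−10:00.
17:15 Halvand Territory + 10h = 03:15 UTC (rolling into the next day, 11 March 2020).
1 October 2019 is a Tuesday, so the first Sunday is October 6 and the fourth is October 27.
1 March 2020 is a Sunday, so the first Sunday is March 1 and the second is March 8.
At the standard offset (UTC−09:00), 03:15 UTC − 9h = 18:15 Ardua Zone standard time (rolling into the previous day, 10 March 2020).
The standard-time date in Ardua Zone, 10 March 2020, is outside the daylight-saving period (27 October 2019 – 8 March 2020), so Ardua Zone is on standard time, UTC−09:00.
03:15 UTC − 9h = 18:15 Ardua Zone (rolling into the previous day, 10 March 2020).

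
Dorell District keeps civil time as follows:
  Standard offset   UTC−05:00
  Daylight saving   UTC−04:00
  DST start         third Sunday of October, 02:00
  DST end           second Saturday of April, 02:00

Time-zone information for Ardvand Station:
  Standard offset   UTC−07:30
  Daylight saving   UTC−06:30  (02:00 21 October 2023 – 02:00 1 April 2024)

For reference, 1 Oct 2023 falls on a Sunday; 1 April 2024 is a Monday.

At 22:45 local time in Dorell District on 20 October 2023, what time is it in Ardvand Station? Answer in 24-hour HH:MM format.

1 October 2023 is a Sunday, so the first Sunday is October 1 and the third is October 15.
1 April 2024 is a Monday, so the first Saturday is April 6 and the second is April 13.
Daylight saving runs 15 October 2023 – 13 April 2024; 20 October 2023 is inside that window, so Dorell District is at UTC−04:00.
22:45 Dorell District + 4h = 02:45 UTC (rolling into the next day, 21 October 2023).
At the standard offset (UTC−07:30), 02:45 UTC − 7h30m = 19:15 Ardvand Station standard time (rolling into the previous day, 20 October 2023).
The standard-time date in Ardvand Station, 20 October 2023, is outside the daylight-saving period (21 October 2023 – 1 April 2024), so Ardvand Station is on standard time, UTC−07:30.
02:45 UTC − 7h30m = 19:15 Ardvand Station (rolling into the previous day, 20 October 2023).

19:15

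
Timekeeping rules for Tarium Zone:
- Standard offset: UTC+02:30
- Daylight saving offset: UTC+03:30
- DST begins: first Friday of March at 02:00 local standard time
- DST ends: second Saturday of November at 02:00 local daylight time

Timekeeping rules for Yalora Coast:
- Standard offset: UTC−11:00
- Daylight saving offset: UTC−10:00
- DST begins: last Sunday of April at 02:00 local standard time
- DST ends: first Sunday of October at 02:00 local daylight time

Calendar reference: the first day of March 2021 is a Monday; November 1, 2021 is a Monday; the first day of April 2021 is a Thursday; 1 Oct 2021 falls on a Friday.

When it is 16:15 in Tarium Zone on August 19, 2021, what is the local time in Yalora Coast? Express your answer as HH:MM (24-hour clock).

02:45

1 March 2021 is a Monday, so the first Friday is March 5.
1 November 2021 is a Monday, so the first Saturday is November 6 and the second is November 13.
August 19, 2021 lies within the daylight-saving period (5 March – 13 November), so Tarium Zone is on daylight time, UTC+03:30.
16:15 Tarium Zone − 3h30m = 12:45 UTC.
1 April 2021 is a Thursday, so Sundays fall on 4, 11, 18, 25; the last is April 25.
1 October 2021 is a Friday, so the first Sunday is October 3.
At the standard offset (UTC−11:00), 12:45 UTC − 11h = 01:45 Yalora Coast standard time.
The standard-time date in Yalora Coast, August 19, 2021, lies within the daylight-saving period (25 April – 3 October), so Yalora Coast is on daylight time, UTC−10:00.
12:45 UTC − 10h = 02:45 Yalora Coast.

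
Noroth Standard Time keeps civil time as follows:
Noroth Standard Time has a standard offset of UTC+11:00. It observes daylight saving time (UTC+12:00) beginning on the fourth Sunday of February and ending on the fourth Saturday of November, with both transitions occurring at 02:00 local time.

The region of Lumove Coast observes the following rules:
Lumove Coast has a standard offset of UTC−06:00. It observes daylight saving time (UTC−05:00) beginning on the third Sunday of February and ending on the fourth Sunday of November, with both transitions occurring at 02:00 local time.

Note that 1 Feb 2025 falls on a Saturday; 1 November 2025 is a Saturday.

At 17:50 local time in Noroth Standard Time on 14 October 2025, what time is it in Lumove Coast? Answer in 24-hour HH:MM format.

1 February 2025 is a Saturday, so the first Sunday is February 2 and the fourth is February 23.
1 November 2025 is a Saturday, so the first Saturday is November 1 and the fourth is November 22.
14 October 2025 falls between 23 February and 22 November, so daylight saving is in effect and Noroth Standard Time is at UTC+12:00.
17:50 Noroth Standard Time − 12h = 05:50 UTC.
1 February 2025 is a Saturday, so the first Sunday is February 2 and the third is February 16.
1 November 2025 is a Saturday, so the first Sunday is November 2 and the fourth is November 23.
At the standard offset (UTC−06:00), 05:50 UTC − 6h = 23:50 Lumove Coast standard time (rolling into the previous day, 13 October 2025).
The standard-time date in Lumove Coast, 13 October 2025, falls between 16 February and 23 November, so daylight saving is in effect and Lumove Coast is at UTC−05:00.
05:50 UTC − 5h = 00:50 Lumove Coast.

00:50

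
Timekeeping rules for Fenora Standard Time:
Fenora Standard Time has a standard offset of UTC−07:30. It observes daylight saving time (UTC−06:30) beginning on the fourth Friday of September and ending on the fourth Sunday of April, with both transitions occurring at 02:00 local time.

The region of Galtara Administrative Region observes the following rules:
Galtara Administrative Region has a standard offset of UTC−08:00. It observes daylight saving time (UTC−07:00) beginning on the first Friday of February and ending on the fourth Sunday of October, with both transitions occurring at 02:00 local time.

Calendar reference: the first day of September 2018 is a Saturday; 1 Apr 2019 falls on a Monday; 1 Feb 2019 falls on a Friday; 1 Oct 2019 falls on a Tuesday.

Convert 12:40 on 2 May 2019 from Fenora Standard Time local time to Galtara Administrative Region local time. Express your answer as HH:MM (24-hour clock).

1 September 2018 is a Saturday, so the first Friday is September 7 and the fourth is September 28.
1 April 2019 is a Monday, so the first Sunday is April 7 and the fourth is April 28.
2 May 2019 is outside the daylight-saving period (28 September 2018 – 28 April 2019), so Fenora Standard Time is on standard time, UTC−07:30.
12:40 Fenora Standard Time + 7h30m = 20:10 UTC.
1 February 2019 is a Friday, so the first Friday is February 1.
1 October 2019 is a Tuesday, so the first Sunday is October 6 and the fourth is October 27.
At the standard offset (UTC−08:00), 20:10 UTC − 8h = 12:10 Galtara Administrative Region standard time.
The standard-time date in Galtara Administrative Region, 2 May 2019, falls between 1 February and 27 October, so daylight saving is in effect and Galtara Administrative Region is at UTC−07:00.
20:10 UTC − 7h = 13:10 Galtara Administrative Region.

13:10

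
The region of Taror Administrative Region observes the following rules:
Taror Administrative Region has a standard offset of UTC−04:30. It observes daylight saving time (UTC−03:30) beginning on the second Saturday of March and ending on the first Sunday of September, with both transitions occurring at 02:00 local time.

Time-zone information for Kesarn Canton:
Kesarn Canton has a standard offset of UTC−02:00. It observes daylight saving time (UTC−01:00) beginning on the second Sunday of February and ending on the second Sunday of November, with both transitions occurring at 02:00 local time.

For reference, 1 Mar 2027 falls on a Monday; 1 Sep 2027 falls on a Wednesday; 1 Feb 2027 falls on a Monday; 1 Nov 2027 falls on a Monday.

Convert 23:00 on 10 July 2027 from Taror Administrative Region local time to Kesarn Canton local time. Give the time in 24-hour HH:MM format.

1 March 2027 is a Monday, so the first Saturday is March 6 and the second is March 13.
1 September 2027 is a Wednesday, so the first Sunday is September 5.
10 July 2027 lies within the daylight-saving period (13 March – 5 September), so Taror Administrative Region is on daylight time, UTC−03:30.
23:00 Taror Administrative Region + 3h30m = 02:30 UTC (rolling into the next day, 11 July 2027).
1 February 2027 is a Monday, so the first Sunday is February 7 and the second is February 14.
1 November 2027 is a Monday, so the first Sunday is November 7 and the second is November 14.
At the standard offset (UTC−02:00), 02:30 UTC − 2h = 00:30 Kesarn Canton standard time.
Daylight saving runs 14 February – 14 November; the standard-time date in Kesarn Canton, 11 July 2027, is inside that window, so Kesarn Canton is at UTC−01:00.
02:30 UTC − 1h = 01:30 Kesarn Canton.

01:30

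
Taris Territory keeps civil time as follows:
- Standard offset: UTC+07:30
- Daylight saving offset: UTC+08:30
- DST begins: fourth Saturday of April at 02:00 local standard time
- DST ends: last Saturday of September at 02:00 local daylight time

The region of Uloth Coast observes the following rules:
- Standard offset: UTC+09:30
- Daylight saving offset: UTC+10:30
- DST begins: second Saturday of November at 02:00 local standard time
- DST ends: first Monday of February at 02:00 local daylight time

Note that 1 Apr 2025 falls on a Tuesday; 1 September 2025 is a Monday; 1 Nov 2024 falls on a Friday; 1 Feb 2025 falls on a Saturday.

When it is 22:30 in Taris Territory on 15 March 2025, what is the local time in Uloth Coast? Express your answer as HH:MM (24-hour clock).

1 April 2025 is a Tuesday, so the first Saturday is April 5 and the fourth is April 26.
1 September 2025 is a Monday, so Saturdays fall on 6, 13, 20, 27; the last is September 27.
15 March 2025 does not fall between 26 April and 27 September, so daylight saving is not in effect and Taris Territory is at UTC+07:30.
22:30 Taris Territory − 7h30m = 15:00 UTC.
1 November 2024 is a Friday, so the first Saturday is November 2 and the second is November 9.
1 February 2025 is a Saturday, so the first Monday is February 3.
At the standard offset (UTC+09:30), 15:00 UTC + 9h30m = 00:30 Uloth Coast standard time (rolling into the next day, 16 March 2025).
The standard-time date in Uloth Coast, 16 March 2025, does not fall between 9 November 2024 and 3 February 2025, so daylight saving is not in effect and Uloth Coast is at UTC+09:30.
15:00 UTC + 9h30m = 00:30 Uloth Coast (rolling into the next day, 16 March 2025).

00:30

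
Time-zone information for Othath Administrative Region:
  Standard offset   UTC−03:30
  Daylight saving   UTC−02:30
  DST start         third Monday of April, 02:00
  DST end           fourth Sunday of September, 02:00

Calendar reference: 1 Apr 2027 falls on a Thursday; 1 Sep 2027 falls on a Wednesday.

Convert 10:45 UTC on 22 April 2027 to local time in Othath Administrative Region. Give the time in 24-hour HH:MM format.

08:15

1 April 2027 is a Thursday, so the first Monday is April 5 and the third is April 19.
1 September 2027 is a Wednesday, so the first Sunday is September 5 and the fourth is September 26.
At the standard offset (UTC−03:30), 10:45 UTC − 3h30m = 07:15 Othath Administrative Region standard time.
The standard-time date in Othath Administrative Region, 22 April 2027, falls between 19 April and 26 September, so daylight saving is in effect and Othath Administrative Region is at UTC−02:30.
10:45 UTC − 2h30m = 08:15 local.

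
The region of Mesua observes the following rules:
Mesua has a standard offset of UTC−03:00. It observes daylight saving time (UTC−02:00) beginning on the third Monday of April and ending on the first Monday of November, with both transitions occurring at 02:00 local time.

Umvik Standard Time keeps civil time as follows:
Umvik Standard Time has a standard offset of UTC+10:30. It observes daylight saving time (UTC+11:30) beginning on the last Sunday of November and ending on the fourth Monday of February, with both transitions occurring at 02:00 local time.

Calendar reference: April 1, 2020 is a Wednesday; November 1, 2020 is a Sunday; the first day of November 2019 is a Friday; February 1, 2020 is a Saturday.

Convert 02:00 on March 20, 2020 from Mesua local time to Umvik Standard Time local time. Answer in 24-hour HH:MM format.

15:30

1 April 2020 is a Wednesday, so the first Monday is April 6 and the third is April 20.
1 November 2020 is a Sunday, so the first Monday is November 2.
March 20, 2020 does not fall between 20 April and 2 November, so daylight saving is not in effect and Mesua is at UTC−03:00.
02:00 Mesua + 3h = 05:00 UTC.
1 November 2019 is a Friday, so Sundays fall on 3, 10, 17, 24; the last is November 24.
1 February 2020 is a Saturday, so the first Monday is February 3 and the fourth is February 24.
At the standard offset (UTC+10:30), 05:00 UTC + 10h30m = 15:30 Umvik Standard Time standard time.
The standard-time date in Umvik Standard Time, March 20, 2020, does not fall between 24 November 2019 and 24 February 2020, so daylight saving is not in effect and Umvik Standard Time is at UTC+10:30.
05:00 UTC + 10h30m = 15:30 Umvik Standard Time.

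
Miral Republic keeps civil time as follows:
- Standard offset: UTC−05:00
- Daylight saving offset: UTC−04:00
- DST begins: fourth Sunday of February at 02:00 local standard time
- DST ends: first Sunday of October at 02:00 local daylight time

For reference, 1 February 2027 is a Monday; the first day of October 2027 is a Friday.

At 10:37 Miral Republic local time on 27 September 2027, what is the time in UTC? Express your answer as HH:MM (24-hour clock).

14:37

1 February 2027 is a Monday, so the first Sunday is February 7 and the fourth is February 28.
1 October 2027 is a Friday, so the first Sunday is October 3.
27 September 2027 falls between 28 February and 3 October, so daylight saving is in effect and Miral Republic is at UTC−04:00.
10:37 local + 4h = 14:37 UTC.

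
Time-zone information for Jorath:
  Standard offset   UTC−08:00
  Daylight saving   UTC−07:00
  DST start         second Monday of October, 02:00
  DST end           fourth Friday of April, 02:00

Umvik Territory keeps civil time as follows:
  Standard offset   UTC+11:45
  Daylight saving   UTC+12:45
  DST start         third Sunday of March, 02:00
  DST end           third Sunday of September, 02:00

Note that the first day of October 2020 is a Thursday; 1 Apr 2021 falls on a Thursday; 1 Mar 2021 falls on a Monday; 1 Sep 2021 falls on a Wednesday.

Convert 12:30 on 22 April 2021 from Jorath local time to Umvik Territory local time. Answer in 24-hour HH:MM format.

1 October 2020 is a Thursday, so the first Monday is October 5 and the second is October 12.
1 April 2021 is a Thursday, so the first Friday is April 2 and the fourth is April 23.
22 April 2021 falls between 12 October 2020 and 23 April 2021, so daylight saving is in effect and Jorath is at UTC−07:00.
12:30 Jorath + 7h = 19:30 UTC.
1 March 2021 is a Monday, so the first Sunday is March 7 and the third is March 21.
1 September 2021 is a Wednesday, so the first Sunday is September 5 and the third is September 19.
At the standard offset (UTC+11:45), 19:30 UTC + 11h45m = 07:15 Umvik Territory standard time (rolling into the next day, 23 April 2021).
The standard-time date in Umvik Territory, 23 April 2021, lies within the daylight-saving period (21 March – 19 September), so Umvik Territory is on daylight time, UTC+12:45.
19:30 UTC + 12h45m = 08:15 Umvik Territory (rolling into the next day, 23 April 2021).

08:15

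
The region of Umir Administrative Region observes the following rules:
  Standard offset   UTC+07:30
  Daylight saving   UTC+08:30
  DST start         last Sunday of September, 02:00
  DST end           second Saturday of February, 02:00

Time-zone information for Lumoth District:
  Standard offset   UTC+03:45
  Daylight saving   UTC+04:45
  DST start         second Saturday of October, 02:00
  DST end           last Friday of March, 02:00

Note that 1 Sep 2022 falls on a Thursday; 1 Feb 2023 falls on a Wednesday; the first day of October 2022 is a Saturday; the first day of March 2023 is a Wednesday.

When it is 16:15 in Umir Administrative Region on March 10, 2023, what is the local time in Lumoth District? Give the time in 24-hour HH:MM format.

1 September 2022 is a Thursday, so Sundays fall on 4, 11, 18, 25; the last is September 25.
1 February 2023 is a Wednesday, so the first Saturday is February 4 and the second is February 11.
March 10, 2023 is outside the daylight-saving period (25 September 2022 – 11 February 2023), so Umir Administrative Region is on standard time, UTC+07:30.
16:15 Umir Administrative Region − 7h30m = 08:45 UTC.
1 October 2022 is a Saturday, so the first Saturday is October 1 and the second is October 8.
1 March 2023 is a Wednesday, so Fridays fall on 3, 10, 17, 24, 31; the last is March 31.
At the standard offset (UTC+03:45), 08:45 UTC + 3h45m = 12:30 Lumoth District standard time.
The standard-time date in Lumoth District, March 10, 2023, lies within the daylight-saving period (8 October 2022 – 31 March 2023), so Lumoth District is on daylight time, UTC+04:45.
08:45 UTC + 4h45m = 13:30 Lumoth District.

13:30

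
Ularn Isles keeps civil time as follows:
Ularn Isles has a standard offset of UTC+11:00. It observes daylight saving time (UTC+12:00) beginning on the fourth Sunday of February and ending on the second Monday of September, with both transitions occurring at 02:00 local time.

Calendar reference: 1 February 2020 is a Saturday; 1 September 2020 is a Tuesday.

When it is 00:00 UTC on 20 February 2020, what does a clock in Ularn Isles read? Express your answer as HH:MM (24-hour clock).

11:00

1 February 2020 is a Saturday, so the first Sunday is February 2 and the fourth is February 23.
1 September 2020 is a Tuesday, so the first Monday is September 7 and the second is September 14.
At the standard offset (UTC+11:00), 00:00 UTC + 11h = 11:00 Ularn Isles standard time.
Daylight saving runs 23 February – 14 September; the standard-time date in Ularn Isles, 20 February 2020, is outside that window, so Ularn Isles is on standard time at UTC+11:00.
00:00 UTC + 11h = 11:00 local.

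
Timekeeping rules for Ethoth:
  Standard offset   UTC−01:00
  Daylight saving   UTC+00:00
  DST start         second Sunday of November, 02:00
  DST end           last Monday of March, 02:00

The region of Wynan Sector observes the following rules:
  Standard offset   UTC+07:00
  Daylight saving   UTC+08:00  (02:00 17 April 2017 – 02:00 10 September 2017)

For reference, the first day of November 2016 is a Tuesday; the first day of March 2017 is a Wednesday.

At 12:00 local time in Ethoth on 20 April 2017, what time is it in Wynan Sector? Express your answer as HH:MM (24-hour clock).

21:00

1 November 2016 is a Tuesday, so the first Sunday is November 6 and the second is November 13.
1 March 2017 is a Wednesday, so Mondays fall on 6, 13, 20, 27; the last is March 27.
20 April 2017 is outside the daylight-saving period (13 November 2016 – 27 March 2017), so Ethoth is on standard time, UTC−01:00.
12:00 Ethoth + 1h = 13:00 UTC.
At the standard offset (UTC+07:00), 13:00 UTC + 7h = 20:00 Wynan Sector standard time.
The standard-time date in Wynan Sector, 20 April 2017, falls between 17 April and 10 September, so daylight saving is in effect and Wynan Sector is at UTC+08:00.
13:00 UTC + 8h = 21:00 Wynan Sector.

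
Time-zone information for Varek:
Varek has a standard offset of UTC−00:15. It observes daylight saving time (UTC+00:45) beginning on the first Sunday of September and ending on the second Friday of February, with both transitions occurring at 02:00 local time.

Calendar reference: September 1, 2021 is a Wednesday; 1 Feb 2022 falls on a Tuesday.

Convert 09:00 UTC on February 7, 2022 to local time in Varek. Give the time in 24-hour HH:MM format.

1 September 2021 is a Wednesday, so the first Sunday is September 5.
1 February 2022 is a Tuesday, so the first Friday is February 4 and the second is February 11.
At the standard offset (UTC−00:15), 09:00 UTC − 0h15m = 08:45 Varek standard time.
The standard-time date in Varek, February 7, 2022, lies within the daylight-saving period (5 September 2021 – 11 February 2022), so Varek is on daylight time, UTC+00:45.
09:00 UTC + 0h45m = 09:45 local.

09:45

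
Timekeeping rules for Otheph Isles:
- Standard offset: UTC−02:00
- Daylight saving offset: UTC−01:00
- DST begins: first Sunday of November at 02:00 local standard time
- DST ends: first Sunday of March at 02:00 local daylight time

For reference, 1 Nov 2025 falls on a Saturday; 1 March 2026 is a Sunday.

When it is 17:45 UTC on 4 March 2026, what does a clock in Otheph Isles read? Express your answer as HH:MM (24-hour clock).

1 November 2025 is a Saturday, so the first Sunday is November 2.
1 March 2026 is a Sunday, so the first Sunday is March 1.
At the standard offset (UTC−02:00), 17:45 UTC − 2h = 15:45 Otheph Isles standard time.
The standard-time date in Otheph Isles, 4 March 2026, does not fall between 2 November 2025 and 1 March 2026, so daylight saving is not in effect and Otheph Isles is at UTC−02:00.
17:45 UTC − 2h = 15:45 local.

15:45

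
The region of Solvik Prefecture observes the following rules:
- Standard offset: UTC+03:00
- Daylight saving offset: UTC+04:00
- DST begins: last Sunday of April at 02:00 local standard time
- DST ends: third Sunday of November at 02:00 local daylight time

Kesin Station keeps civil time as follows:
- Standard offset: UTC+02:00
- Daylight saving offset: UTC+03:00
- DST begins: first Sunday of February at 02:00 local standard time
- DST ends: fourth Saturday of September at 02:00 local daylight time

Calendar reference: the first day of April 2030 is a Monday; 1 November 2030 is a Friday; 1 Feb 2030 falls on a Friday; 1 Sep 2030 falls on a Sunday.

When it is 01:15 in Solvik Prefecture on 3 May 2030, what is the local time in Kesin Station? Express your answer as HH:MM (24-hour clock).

00:15

1 April 2030 is a Monday, so Sundays fall on 7, 14, 21, 28; the last is April 28.
1 November 2030 is a Friday, so the first Sunday is November 3 and the third is November 17.
Daylight saving runs 28 April – 17 November; 3 May 2030 is inside that window, so Solvik Prefecture is at UTC+04:00.
01:15 Solvik Prefecture − 4h = 21:15 UTC (rolling into the previous day, 2 May 2030).
1 February 2030 is a Friday, so the first Sunday is February 3.
1 September 2030 is a Sunday, so the first Saturday is September 7 and the fourth is September 28.
At the standard offset (UTC+02:00), 21:15 UTC + 2h = 23:15 Kesin Station standard time.
The standard-time date in Kesin Station, 2 May 2030, falls between 3 February and 28 September, so daylight saving is in effect and Kesin Station is at UTC+03:00.
21:15 UTC + 3h = 00:15 Kesin Station (rolling into the next day, 3 May 2030).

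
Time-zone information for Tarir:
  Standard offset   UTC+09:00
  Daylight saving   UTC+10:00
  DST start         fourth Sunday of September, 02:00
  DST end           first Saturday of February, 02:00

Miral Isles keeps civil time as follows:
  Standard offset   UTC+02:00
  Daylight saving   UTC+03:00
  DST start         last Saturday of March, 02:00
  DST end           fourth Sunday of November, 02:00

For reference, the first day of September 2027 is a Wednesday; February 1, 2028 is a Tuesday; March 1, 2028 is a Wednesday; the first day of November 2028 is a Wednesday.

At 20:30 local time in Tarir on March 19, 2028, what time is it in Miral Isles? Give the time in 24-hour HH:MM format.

13:30

1 September 2027 is a Wednesday, so the first Sunday is September 5 and the fourth is September 26.
1 February 2028 is a Tuesday, so the first Saturday is February 5.
March 19, 2028 is outside the daylight-saving period (26 September 2027 – 5 February 2028), so Tarir is on standard time, UTC+09:00.
20:30 Tarir − 9h = 11:30 UTC.
1 March 2028 is a Wednesday, so Saturdays fall on 4, 11, 18, 25; the last is March 25.
1 November 2028 is a Wednesday, so the first Sunday is November 5 and the fourth is November 26.
At the standard offset (UTC+02:00), 11:30 UTC + 2h = 13:30 Miral Isles standard time.
The standard-time date in Miral Isles, March 19, 2028, is outside the daylight-saving period (25 March – 26 November), so Miral Isles is on standard time, UTC+02:00.
11:30 UTC + 2h = 13:30 Miral Isles.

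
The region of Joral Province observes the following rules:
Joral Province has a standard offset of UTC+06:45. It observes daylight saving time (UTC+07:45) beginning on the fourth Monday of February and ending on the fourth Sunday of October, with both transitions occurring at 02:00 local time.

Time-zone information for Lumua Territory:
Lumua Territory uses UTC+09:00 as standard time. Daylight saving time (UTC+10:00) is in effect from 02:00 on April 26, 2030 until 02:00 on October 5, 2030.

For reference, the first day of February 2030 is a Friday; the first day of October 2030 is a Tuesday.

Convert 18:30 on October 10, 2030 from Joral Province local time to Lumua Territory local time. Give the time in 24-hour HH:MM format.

19:45

1 February 2030 is a Friday, so the first Monday is February 4 and the fourth is February 25.
1 October 2030 is a Tuesday, so the first Sunday is October 6 and the fourth is October 27.
October 10, 2030 lies within the daylight-saving period (25 February – 27 October), so Joral Province is on daylight time, UTC+07:45.
18:30 Joral Province − 7h45m = 10:45 UTC.
At the standard offset (UTC+09:00), 10:45 UTC + 9h = 19:45 Lumua Territory standard time.
The standard-time date in Lumua Territory, October 10, 2030, is outside the daylight-saving period (26 April – 5 October), so Lumua Territory is on standard time, UTC+09:00.
10:45 UTC + 9h = 19:45 Lumua Territory.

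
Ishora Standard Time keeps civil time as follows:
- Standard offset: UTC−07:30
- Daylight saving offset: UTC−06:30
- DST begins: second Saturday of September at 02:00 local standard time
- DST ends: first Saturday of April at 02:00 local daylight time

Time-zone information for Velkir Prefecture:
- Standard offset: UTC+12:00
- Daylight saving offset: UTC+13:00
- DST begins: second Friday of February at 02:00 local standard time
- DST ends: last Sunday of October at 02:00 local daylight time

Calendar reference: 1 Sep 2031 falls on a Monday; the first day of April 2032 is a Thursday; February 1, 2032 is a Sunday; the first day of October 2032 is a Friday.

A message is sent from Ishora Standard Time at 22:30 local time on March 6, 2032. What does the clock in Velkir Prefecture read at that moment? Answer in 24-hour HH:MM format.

18:00

1 September 2031 is a Monday, so the first Saturday is September 6 and the second is September 13.
1 April 2032 is a Thursday, so the first Saturday is April 3.
Daylight saving runs 13 September 2031 – 3 April 2032; March 6, 2032 is inside that window, so Ishora Standard Time is at UTC−06:30.
22:30 Ishora Standard Time + 6h30m = 05:00 UTC (rolling into the next day, 7 March 2032).
1 February 2032 is a Sunday, so the first Friday is February 6 and the second is February 13.
1 October 2032 is a Friday, so Sundays fall on 3, 10, 17, 24, 31; the last is October 31.
At the standard offset (UTC+12:00), 05:00 UTC + 12h = 17:00 Velkir Prefecture standard time.
Daylight saving runs 13 February – 31 October; the standard-time date in Velkir Prefecture, March 7, 2032, is inside that window, so Velkir Prefecture is at UTC+13:00.
05:00 UTC + 13h = 18:00 Velkir Prefecture.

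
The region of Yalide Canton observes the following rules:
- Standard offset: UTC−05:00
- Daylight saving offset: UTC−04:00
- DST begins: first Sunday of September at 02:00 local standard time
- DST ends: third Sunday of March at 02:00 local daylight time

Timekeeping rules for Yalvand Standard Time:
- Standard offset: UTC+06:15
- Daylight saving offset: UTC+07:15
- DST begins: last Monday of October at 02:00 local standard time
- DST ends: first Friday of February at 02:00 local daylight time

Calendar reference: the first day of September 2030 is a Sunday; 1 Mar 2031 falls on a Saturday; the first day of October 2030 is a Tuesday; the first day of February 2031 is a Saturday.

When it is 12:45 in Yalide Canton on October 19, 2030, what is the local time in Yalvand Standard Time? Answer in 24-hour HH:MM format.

1 September 2030 is a Sunday, so the first Sunday is September 1.
1 March 2031 is a Saturday, so the first Sunday is March 2 and the third is March 16.
October 19, 2030 lies within the daylight-saving period (1 September 2030 – 16 March 2031), so Yalide Canton is on daylight time, UTC−04:00.
12:45 Yalide Canton + 4h = 16:45 UTC.
1 October 2030 is a Tuesday, so Mondays fall on 7, 14, 21, 28; the last is October 28.
1 February 2031 is a Saturday, so the first Friday is February 7.
At the standard offset (UTC+06:15), 16:45 UTC + 6h15m = 23:00 Yalvand Standard Time standard time.
The standard-time date in Yalvand Standard Time, October 19, 2030, does not fall between 28 October 2030 and 7 February 2031, so daylight saving is not in effect and Yalvand Standard Time is at UTC+06:15.
16:45 UTC + 6h15m = 23:00 Yalvand Standard Time.

23:00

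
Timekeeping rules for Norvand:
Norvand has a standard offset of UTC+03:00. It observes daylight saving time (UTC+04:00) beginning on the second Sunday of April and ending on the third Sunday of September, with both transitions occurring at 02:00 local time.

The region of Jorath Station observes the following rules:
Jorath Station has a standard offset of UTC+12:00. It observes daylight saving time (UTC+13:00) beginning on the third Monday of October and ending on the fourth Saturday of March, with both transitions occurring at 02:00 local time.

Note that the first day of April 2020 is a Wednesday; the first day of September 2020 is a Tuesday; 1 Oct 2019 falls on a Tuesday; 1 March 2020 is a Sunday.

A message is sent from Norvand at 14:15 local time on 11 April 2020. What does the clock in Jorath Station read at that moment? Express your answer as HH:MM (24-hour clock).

23:15

1 April 2020 is a Wednesday, so the first Sunday is April 5 and the second is April 12.
1 September 2020 is a Tuesday, so the first Sunday is September 6 and the third is September 20.
Daylight saving runs 12 April – 20 September; 11 April 2020 is outside that window, so Norvand is on standard time at UTC+03:00.
14:15 Norvand − 3h = 11:15 UTC.
1 October 2019 is a Tuesday, so the first Monday is October 7 and the third is October 21.
1 March 2020 is a Sunday, so the first Saturday is March 7 and the fourth is March 28.
At the standard offset (UTC+12:00), 11:15 UTC + 12h = 23:15 Jorath Station standard time.
The standard-time date in Jorath Station, 11 April 2020, does not fall between 21 October 2019 and 28 March 2020, so daylight saving is not in effect and Jorath Station is at UTC+12:00.
11:15 UTC + 12h = 23:15 Jorath Station.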